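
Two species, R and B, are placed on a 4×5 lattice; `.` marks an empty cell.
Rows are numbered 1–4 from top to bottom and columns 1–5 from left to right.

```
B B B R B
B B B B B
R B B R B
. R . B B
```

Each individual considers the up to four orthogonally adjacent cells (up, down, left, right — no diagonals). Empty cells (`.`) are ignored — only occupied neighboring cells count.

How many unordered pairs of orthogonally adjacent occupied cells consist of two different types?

10

Scan each occupied cell's neighbors to the right and below so each pair is counted once.
From row 1: 3 unlike of 9 pairs (running 3/9).
From row 2: 2 unlike of 9 pairs (running 5/18).
From row 3: 5 unlike of 7 pairs (running 10/25).
From row 4: 0 unlike of 1 pairs (running 10/26).
Total adjacent occupied pairs: 26; unlike-type pairs: 10.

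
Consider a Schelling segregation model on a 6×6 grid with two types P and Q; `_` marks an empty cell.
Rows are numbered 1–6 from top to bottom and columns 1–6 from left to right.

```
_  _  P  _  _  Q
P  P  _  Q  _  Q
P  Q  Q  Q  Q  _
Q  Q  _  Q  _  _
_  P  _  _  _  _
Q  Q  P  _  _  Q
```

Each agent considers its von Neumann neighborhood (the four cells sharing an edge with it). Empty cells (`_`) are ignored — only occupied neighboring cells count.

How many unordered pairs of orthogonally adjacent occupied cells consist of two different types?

6

Scan each occupied cell's neighbors to the right and below so each pair is counted once.
Row 1: Q(1,6)–Q(2,6)=  → 0/1 unlike.
Row 2: P(2,1)–P(2,2)= P(2,1)–P(3,1)= P(2,2)–Q(3,2)≠ Q(2,4)–Q(3,4)=  → 1/4 unlike.
Row 3: P(3,1)–Q(3,2)≠ P(3,1)–Q(4,1)≠ Q(3,2)–Q(3,3)= Q(3,2)–Q(4,2)= Q(3,3)–Q(3,4)= Q(3,4)–Q(3,5)= Q(3,4)–Q(4,4)=  → 2/7 unlike.
Row 4: Q(4,1)–Q(4,2)= Q(4,2)–P(5,2)≠  → 1/2 unlike.
Row 5: P(5,2)–Q(6,2)≠  → 1/1 unlike.
Row 6: Q(6,1)–Q(6,2)= Q(6,2)–P(6,3)≠  → 1/2 unlike.
Total adjacent occupied pairs: 17; unlike-type pairs: 6.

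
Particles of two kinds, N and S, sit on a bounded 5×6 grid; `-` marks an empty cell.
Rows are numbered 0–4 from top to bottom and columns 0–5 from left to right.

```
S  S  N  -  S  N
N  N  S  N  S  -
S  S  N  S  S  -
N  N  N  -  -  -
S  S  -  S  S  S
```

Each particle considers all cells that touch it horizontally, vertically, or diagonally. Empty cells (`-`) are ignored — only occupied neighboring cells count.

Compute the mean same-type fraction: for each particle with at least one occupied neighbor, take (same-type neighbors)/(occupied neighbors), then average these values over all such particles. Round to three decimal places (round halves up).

0.421

Row 0: (0,0)S 1/3 · (0,1)S 2/5 · (0,2)N 2/4 · (0,4)S 1/3 · (0,5)N 0/2
Row 1: (1,0)N 1/5 · (1,1)N 3/8 · (1,2)S 3/7 · (1,3)N 2/7 · (1,4)S 3/5
Row 2: (2,0)S 1/5 · (2,1)S 2/8 · (2,2)N 4/7 · (2,3)S 3/6 · (2,4)S 2/3
Row 3: (3,0)N 1/5 · (3,1)N 3/7 · (3,2)N 2/6
Row 4: (4,0)S 1/3 · (4,1)S 1/4 · (4,3)S 1/2 · (4,4)S 2/2 · (4,5)S 1/1
Sum over 23 particles: 1/3 + 2/5 + 2/4 + 1/3 + 0/2 + 1/5 + 3/8 + 3/7 + 2/7 + 3/5 + 1/5 + 2/8 + 4/7 + 3/6 + 2/3 + 1/5 + 3/7 + 2/6 + 1/3 + 1/4 + 1/2 + 2/2 + 1/1 = 2713/280; mean = 2713/280 ÷ 23 = 2713/6440 = 0.421273… → 0.421.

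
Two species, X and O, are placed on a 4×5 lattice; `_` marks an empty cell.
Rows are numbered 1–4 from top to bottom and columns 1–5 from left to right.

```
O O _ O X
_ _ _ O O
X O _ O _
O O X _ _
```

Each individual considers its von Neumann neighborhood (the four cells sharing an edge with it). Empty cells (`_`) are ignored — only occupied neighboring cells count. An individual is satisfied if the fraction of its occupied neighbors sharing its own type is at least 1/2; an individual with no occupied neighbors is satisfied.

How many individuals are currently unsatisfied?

(1,1)O 1/1 satisfied
(1,2)O 1/1 satisfied
(1,4)O 1/2 satisfied
(1,5)X 0/2 not
(2,4)O 3/3 satisfied
(2,5)O 1/2 satisfied
(3,1)X 0/2 not
(3,2)O 1/2 satisfied
(3,4)O 1/1 satisfied
(4,1)O 1/2 satisfied
(4,2)O 2/3 satisfied
(4,3)X 0/1 not
Unsatisfied: (1,5), (3,1), (4,3) — 3 in total.

3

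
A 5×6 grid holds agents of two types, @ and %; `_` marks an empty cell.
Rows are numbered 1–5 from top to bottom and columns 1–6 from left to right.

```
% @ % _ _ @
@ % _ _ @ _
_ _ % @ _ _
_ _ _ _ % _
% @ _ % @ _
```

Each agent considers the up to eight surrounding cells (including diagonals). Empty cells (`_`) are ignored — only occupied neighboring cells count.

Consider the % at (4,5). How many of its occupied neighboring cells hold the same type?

1

Occupied neighbors of (4,5): (3,4)=@, (5,4)=%, (5,5)=@.
Same type (%): 1 of 3.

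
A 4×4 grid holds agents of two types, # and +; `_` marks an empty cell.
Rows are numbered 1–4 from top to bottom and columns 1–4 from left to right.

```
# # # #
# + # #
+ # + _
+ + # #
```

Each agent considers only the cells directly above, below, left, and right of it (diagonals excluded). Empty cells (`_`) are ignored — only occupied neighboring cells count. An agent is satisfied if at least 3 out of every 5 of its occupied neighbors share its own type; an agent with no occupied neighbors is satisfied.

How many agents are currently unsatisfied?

(1,1)# 2/2 ✓
(1,2)# 2/3 ✓
(1,3)# 3/3 ✓
(1,4)# 2/2 ✓
(2,1)# 1/3 ✗
(2,2)+ 0/4 ✗
(2,3)# 2/4 ✗
(2,4)# 2/2 ✓
(3,1)+ 1/3 ✗
(3,2)# 0/4 ✗
(3,3)+ 0/3 ✗
(4,1)+ 2/2 ✓
(4,2)+ 1/3 ✗
(4,3)# 1/3 ✗
(4,4)# 1/1 ✓
Unsatisfied: (2,1), (2,2), (2,3), (3,1), (3,2), (3,3), (4,2), (4,3) — 8 in total.

8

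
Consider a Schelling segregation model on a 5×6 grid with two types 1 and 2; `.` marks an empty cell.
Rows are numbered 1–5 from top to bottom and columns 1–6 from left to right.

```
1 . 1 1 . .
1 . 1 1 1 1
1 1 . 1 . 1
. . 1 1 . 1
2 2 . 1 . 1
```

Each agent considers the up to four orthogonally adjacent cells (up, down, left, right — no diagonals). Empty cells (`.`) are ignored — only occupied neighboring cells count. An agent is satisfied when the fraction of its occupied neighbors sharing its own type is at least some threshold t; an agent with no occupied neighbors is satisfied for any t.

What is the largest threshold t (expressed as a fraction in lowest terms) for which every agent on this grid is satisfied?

1/1

Row 1: (1,1)1 1/1 · (1,3)1 2/2 · (1,4)1 2/2
Row 2: (2,1)1 2/2 · (2,3)1 2/2 · (2,4)1 4/4 · (2,5)1 2/2 · (2,6)1 2/2
Row 3: (3,1)1 2/2 · (3,2)1 1/1 · (3,4)1 2/2 · (3,6)1 2/2
Row 4: (4,3)1 1/1 · (4,4)1 3/3 · (4,6)1 2/2
Row 5: (5,1)2 1/1 · (5,2)2 1/1 · (5,4)1 1/1 · (5,6)1 1/1
The smallest same-type fraction is 1/1 at (1,1), which reduces to 1/1. Any threshold above that leaves this agent unsatisfied.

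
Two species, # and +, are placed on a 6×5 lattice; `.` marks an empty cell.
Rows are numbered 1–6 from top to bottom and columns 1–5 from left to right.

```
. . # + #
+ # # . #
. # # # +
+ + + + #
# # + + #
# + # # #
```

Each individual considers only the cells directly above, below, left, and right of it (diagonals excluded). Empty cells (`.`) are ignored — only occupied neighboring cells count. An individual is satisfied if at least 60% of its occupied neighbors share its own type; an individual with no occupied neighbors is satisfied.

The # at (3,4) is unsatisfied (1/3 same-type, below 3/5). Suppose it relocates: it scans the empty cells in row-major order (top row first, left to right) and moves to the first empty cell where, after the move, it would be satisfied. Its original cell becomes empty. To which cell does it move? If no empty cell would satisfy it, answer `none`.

(1,2)

Vacating (3,4). Empty cells in order:
  (1,1): 0/1 same-type → still unsatisfied.
  (1,2): 2/2 same-type → satisfied — stop here.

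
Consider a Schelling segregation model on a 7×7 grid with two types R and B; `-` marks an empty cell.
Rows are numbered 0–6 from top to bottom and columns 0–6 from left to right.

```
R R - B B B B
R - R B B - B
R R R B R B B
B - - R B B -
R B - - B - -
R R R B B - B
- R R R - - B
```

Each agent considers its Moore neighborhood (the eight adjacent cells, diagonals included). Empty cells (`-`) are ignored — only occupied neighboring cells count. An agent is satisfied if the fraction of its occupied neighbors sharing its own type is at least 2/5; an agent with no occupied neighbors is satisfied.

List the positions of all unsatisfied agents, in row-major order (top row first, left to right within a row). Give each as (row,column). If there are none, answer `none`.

Row 0: (0,0)R 2/2 ✓ · (0,1)R 3/3 ✓ · (0,3)B 3/4 ✓ · (0,4)B 4/4 ✓ · (0,5)B 4/4 ✓ · (0,6)B 2/2 ✓
Row 1: (1,0)R 4/4 ✓ · (1,2)R 3/6 ✓ · (1,3)B 4/7 ✓ · (1,4)B 6/7 ✓ · (1,6)B 4/4 ✓
Row 2: (2,0)R 2/3 ✓ · (2,1)R 4/5 ✓ · (2,2)R 3/5 ✓ · (2,3)B 3/7 ✓ · (2,4)R 1/7 ✗ · (2,5)B 5/6 ✓ · (2,6)B 3/3 ✓
Row 3: (3,0)B 1/4 ✗ · (3,3)R 2/5 ✓ · (3,4)B 4/6 ✓ · (3,5)B 4/5 ✓
Row 4: (4,0)R 2/4 ✓ · (4,1)B 1/5 ✗ · (4,4)B 4/5 ✓
Row 5: (5,0)R 3/4 ✓ · (5,1)R 5/6 ✓ · (5,2)R 4/6 ✓ · (5,3)B 2/5 ✓ · (5,4)B 2/3 ✓ · (5,6)B 1/1 ✓
Row 6: (6,1)R 4/4 ✓ · (6,2)R 4/5 ✓ · (6,3)R 2/4 ✓ · (6,6)B 1/1 ✓

(2,4), (3,0), (4,1)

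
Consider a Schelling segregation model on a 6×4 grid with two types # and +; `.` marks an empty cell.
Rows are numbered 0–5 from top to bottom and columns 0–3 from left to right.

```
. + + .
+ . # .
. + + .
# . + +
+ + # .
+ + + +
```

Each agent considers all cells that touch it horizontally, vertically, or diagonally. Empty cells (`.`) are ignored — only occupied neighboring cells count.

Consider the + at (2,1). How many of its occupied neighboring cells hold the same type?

3

Occupied neighbors of (2,1): (1,0)=+, (1,2)=#, (2,2)=+, (3,0)=#, (3,2)=+.
Same type (+): 3 of 5.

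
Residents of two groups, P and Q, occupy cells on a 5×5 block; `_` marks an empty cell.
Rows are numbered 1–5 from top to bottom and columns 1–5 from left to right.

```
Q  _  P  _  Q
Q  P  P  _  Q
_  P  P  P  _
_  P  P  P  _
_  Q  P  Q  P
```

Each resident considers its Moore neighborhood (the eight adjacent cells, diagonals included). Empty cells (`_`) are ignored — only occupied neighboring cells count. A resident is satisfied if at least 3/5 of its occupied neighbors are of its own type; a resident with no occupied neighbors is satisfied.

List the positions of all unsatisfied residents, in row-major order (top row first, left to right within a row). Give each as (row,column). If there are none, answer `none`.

(1,1), (2,1), (2,5), (5,2), (5,4), (5,5)

(1,1)Q 1/2 not
(1,3)P 2/2 satisfied
(1,5)Q 1/1 satisfied
(2,1)Q 1/3 not
(2,2)P 4/6 satisfied
(2,3)P 5/5 satisfied
(2,5)Q 1/2 not
(3,2)P 5/6 satisfied
(3,3)P 7/7 satisfied
(3,4)P 4/5 satisfied
(4,2)P 4/5 satisfied
(4,3)P 6/8 satisfied
(4,4)P 5/6 satisfied
(5,2)Q 0/3 not
(5,3)P 3/5 satisfied
(5,4)Q 0/4 not
(5,5)P 1/2 not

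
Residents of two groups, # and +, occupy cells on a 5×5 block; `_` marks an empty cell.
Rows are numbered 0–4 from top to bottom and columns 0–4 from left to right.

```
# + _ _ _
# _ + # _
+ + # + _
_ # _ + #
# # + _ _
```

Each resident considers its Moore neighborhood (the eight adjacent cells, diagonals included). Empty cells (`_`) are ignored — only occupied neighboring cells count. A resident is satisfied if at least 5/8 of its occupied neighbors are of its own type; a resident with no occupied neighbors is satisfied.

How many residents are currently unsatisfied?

13

Row 0: (0,0)# 1/2 ✗ · (0,1)+ 1/3 ✗
Row 1: (1,0)# 1/4 ✗ · (1,2)+ 3/5 ✗ · (1,3)# 1/3 ✗
Row 2: (2,0)+ 1/3 ✗ · (2,1)+ 2/5 ✗ · (2,2)# 2/6 ✗ · (2,3)+ 2/5 ✗
Row 3: (3,1)# 3/6 ✗ · (3,3)+ 2/4 ✗ · (3,4)# 0/2 ✗
Row 4: (4,0)# 2/2 ✓ · (4,1)# 2/3 ✓ · (4,2)+ 1/3 ✗
Unsatisfied: (0,0), (0,1), (1,0), (1,2), (1,3), (2,0), (2,1), (2,2), (2,3), (3,1), (3,3), (3,4), (4,2) — 13 in total.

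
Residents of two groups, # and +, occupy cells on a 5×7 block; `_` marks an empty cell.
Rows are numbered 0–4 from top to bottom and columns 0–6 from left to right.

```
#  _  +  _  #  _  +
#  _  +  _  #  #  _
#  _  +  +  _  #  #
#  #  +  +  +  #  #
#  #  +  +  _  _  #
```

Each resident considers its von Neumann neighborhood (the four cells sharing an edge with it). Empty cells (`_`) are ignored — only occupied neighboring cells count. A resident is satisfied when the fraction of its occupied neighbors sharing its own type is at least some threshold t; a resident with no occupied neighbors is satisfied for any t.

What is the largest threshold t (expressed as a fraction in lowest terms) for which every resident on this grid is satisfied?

1/2

(0,0)# 1/1
(0,2)+ 1/1
(0,4)# 1/1
(0,6)+ — no occupied neighbors
(1,0)# 2/2
(1,2)+ 2/2
(1,4)# 2/2
(1,5)# 2/2
(2,0)# 2/2
(2,2)+ 3/3
(2,3)+ 2/2
(2,5)# 3/3
(2,6)# 2/2
(3,0)# 3/3
(3,1)# 2/3
(3,2)+ 3/4
(3,3)+ 4/4
(3,4)+ 1/2
(3,5)# 2/3
(3,6)# 3/3
(4,0)# 2/2
(4,1)# 2/3
(4,2)+ 2/3
(4,3)+ 2/2
(4,6)# 1/1
The smallest same-type fraction is 1/2 at (3,4), which reduces to 1/2. Any threshold above that leaves this resident unsatisfied.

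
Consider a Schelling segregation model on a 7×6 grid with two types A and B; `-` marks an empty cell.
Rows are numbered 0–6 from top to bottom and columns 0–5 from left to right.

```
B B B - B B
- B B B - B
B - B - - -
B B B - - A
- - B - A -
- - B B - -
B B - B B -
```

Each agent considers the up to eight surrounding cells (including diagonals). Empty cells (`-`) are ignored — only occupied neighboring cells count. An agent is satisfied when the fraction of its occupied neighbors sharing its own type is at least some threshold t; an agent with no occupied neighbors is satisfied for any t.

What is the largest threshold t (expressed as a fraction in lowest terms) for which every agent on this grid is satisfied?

(0,0)B 2/2
(0,1)B 4/4
(0,2)B 4/4
(0,4)B 3/3
(0,5)B 2/2
(1,1)B 6/6
(1,2)B 5/5
(1,3)B 4/4
(1,5)B 2/2
(2,0)B 3/3
(2,2)B 5/5
(3,0)B 2/2
(3,1)B 5/5
(3,2)B 3/3
(3,5)A 1/1
(4,2)B 4/4
(4,4)A 1/2
(5,2)B 4/4
(5,3)B 4/5
(6,0)B 1/1
(6,1)B 2/2
(6,3)B 3/3
(6,4)B 2/2
The smallest same-type fraction is 1/2 at (4,4), which reduces to 1/2. Any threshold above that leaves this agent unsatisfied.

1/2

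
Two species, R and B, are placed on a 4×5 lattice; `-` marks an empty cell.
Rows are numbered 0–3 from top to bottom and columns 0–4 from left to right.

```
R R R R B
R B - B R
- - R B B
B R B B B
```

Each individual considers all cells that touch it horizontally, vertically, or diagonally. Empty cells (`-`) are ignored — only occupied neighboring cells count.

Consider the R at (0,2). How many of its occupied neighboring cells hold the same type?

Occupied neighbors of (0,2): (0,1)=R, (0,3)=R, (1,1)=B, (1,3)=B.
Same type (R): 2 of 4.

2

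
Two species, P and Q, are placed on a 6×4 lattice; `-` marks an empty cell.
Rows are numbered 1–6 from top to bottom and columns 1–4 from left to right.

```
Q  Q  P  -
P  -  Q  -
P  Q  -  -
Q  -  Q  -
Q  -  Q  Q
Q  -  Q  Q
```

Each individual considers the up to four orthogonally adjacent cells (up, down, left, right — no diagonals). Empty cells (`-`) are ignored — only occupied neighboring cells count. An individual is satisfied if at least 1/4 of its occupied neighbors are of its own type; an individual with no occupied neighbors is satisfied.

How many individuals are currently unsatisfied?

Row 1: (1,1)Q 1/2 satisfied · (1,2)Q 1/2 satisfied · (1,3)P 0/2 not
Row 2: (2,1)P 1/2 satisfied · (2,3)Q 0/1 not
Row 3: (3,1)P 1/3 satisfied · (3,2)Q 0/1 not
Row 4: (4,1)Q 1/2 satisfied · (4,3)Q 1/1 satisfied
Row 5: (5,1)Q 2/2 satisfied · (5,3)Q 3/3 satisfied · (5,4)Q 2/2 satisfied
Row 6: (6,1)Q 1/1 satisfied · (6,3)Q 2/2 satisfied · (6,4)Q 2/2 satisfied
Unsatisfied: (1,3), (2,3), (3,2) — 3 in total.

3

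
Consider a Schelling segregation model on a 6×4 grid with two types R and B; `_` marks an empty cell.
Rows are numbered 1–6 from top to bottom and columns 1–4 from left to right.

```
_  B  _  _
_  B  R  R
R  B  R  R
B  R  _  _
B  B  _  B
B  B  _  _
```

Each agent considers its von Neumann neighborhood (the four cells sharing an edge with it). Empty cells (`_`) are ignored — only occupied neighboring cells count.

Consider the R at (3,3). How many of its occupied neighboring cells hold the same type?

2

Occupied neighbors of (3,3): (2,3)=R, (3,2)=B, (3,4)=R.
Same type (R): 2 of 3.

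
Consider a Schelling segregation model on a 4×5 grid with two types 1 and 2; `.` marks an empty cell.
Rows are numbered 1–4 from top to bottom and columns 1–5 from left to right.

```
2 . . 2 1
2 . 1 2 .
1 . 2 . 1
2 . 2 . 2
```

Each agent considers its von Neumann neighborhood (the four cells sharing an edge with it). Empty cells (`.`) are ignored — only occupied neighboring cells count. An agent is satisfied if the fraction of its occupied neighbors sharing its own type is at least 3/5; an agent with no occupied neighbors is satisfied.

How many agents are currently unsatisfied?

Row 1: (1,1)2 1/1 satisfied · (1,4)2 1/2 not · (1,5)1 0/1 not
Row 2: (2,1)2 1/2 not · (2,3)1 0/2 not · (2,4)2 1/2 not
Row 3: (3,1)1 0/2 not · (3,3)2 1/2 not · (3,5)1 0/1 not
Row 4: (4,1)2 0/1 not · (4,3)2 1/1 satisfied · (4,5)2 0/1 not
Unsatisfied: (1,4), (1,5), (2,1), (2,3), (2,4), (3,1), (3,3), (3,5), (4,1), (4,5) — 10 in total.

10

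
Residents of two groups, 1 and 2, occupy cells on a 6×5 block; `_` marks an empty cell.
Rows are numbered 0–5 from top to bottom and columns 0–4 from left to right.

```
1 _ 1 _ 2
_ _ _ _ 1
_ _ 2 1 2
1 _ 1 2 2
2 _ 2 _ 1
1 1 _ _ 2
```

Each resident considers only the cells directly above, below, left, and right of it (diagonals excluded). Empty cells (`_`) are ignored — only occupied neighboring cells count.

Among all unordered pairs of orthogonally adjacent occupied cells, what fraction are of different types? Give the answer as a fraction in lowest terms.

Scan each occupied cell's neighbors to the right and below so each pair is counted once.
Row 0: 2(0,4)–1(1,4)≠  → 1/1 unlike.
Row 1: 1(1,4)–2(2,4)≠  → 1/1 unlike.
Row 2: 2(2,2)–1(2,3)≠ 2(2,2)–1(3,2)≠ 1(2,3)–2(2,4)≠ 1(2,3)–2(3,3)≠ 2(2,4)–2(3,4)=  → 4/5 unlike.
Row 3: 1(3,0)–2(4,0)≠ 1(3,2)–2(3,3)≠ 1(3,2)–2(4,2)≠ 2(3,3)–2(3,4)= 2(3,4)–1(4,4)≠  → 4/5 unlike.
Row 4: 2(4,0)–1(5,0)≠ 1(4,4)–2(5,4)≠  → 2/2 unlike.
Row 5: 1(5,0)–1(5,1)=  → 0/1 unlike.
Total adjacent occupied pairs: 15; unlike-type pairs: 12.
12/15 reduces to 4/5.

4/5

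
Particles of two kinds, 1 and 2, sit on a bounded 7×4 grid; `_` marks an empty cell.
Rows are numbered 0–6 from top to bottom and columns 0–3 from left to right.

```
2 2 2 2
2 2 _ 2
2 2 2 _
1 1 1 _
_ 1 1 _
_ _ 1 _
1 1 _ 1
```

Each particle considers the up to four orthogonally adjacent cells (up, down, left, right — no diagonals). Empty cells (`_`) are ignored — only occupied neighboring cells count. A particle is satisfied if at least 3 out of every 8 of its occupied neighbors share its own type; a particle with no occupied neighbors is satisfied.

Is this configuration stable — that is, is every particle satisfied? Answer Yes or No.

(0,0)2 2/2 ok
(0,1)2 3/3 ok
(0,2)2 2/2 ok
(0,3)2 2/2 ok
(1,0)2 3/3 ok
(1,1)2 3/3 ok
(1,3)2 1/1 ok
(2,0)2 2/3 ok
(2,1)2 3/4 ok
(2,2)2 1/2 ok
(3,0)1 1/2 ok
(3,1)1 3/4 ok
(3,2)1 2/3 ok
(4,1)1 2/2 ok
(4,2)1 3/3 ok
(5,2)1 1/1 ok
(6,0)1 1/1 ok
(6,1)1 1/1 ok
(6,3)1 0/0 ok
All meet the threshold, so the configuration is stable.

Yes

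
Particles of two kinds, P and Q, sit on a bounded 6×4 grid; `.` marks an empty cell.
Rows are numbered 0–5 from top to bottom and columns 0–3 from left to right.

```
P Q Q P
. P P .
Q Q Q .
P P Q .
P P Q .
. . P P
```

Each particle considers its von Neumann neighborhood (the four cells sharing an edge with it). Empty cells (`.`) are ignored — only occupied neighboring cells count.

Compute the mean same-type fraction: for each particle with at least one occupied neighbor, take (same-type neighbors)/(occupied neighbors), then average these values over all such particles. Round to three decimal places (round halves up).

0.490

Row 0: (0,0)P 0/1 · (0,1)Q 1/3 · (0,2)Q 1/3 · (0,3)P 0/1
Row 1: (1,1)P 1/3 · (1,2)P 1/3
Row 2: (2,0)Q 1/2 · (2,1)Q 2/4 · (2,2)Q 2/3
Row 3: (3,0)P 2/3 · (3,1)P 2/4 · (3,2)Q 2/3
Row 4: (4,0)P 2/2 · (4,1)P 2/3 · (4,2)Q 1/3
Row 5: (5,2)P 1/2 · (5,3)P 1/1
Sum over 17 particles: 0/1 + 1/3 + 1/3 + 0/1 + 1/3 + 1/3 + 1/2 + 2/4 + 2/3 + 2/3 + 2/4 + 2/3 + 2/2 + 2/3 + 1/3 + 1/2 + 1/1 = 25/3; mean = 25/3 ÷ 17 = 25/51 = 0.490196… → 0.490.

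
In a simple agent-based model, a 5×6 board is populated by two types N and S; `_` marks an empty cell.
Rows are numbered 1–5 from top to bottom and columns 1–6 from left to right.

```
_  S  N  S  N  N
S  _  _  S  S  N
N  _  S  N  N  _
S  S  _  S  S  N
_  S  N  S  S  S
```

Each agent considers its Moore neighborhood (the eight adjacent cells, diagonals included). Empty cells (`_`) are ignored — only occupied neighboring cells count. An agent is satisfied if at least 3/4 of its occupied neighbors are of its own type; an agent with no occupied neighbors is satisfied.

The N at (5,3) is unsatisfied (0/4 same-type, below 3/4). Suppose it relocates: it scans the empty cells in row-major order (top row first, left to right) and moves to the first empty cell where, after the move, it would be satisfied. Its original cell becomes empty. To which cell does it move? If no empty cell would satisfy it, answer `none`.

Vacating (5,3). Empty cells in order:
  (1,1): 0/2 same-type → still unsatisfied.
  (2,2): 2/5 same-type → still unsatisfied.
  (2,3): 2/6 same-type → still unsatisfied.
  (3,2): 1/5 same-type → still unsatisfied.
  (3,6): 3/5 same-type → still unsatisfied.
  (4,3): 1/6 same-type → still unsatisfied.
  (5,1): 0/3 same-type → still unsatisfied.

none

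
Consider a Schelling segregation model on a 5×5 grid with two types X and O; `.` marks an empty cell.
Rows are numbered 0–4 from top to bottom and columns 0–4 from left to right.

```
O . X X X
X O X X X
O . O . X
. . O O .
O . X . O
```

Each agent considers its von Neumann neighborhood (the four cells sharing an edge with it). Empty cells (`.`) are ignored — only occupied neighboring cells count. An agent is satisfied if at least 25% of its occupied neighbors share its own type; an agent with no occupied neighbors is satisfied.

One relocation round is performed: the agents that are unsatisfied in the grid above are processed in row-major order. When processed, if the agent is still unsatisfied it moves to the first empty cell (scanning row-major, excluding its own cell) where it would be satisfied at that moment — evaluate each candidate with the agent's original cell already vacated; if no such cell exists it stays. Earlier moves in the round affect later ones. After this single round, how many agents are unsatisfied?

Initially unsatisfied (in order): (0,0), (1,0), (1,1), (2,0), (4,2).
  (0,0) → (0,1).
  (1,0) → (2,3).
  (1,1): now satisfied by earlier moves; stays.
  (2,0): now satisfied by earlier moves; stays.
  (4,2) → (3,4).
Resulting grid:
. O X X X
. O X X X
O . O X X
. . O O X
O . . . O
Unsatisfied now: (4,4).

1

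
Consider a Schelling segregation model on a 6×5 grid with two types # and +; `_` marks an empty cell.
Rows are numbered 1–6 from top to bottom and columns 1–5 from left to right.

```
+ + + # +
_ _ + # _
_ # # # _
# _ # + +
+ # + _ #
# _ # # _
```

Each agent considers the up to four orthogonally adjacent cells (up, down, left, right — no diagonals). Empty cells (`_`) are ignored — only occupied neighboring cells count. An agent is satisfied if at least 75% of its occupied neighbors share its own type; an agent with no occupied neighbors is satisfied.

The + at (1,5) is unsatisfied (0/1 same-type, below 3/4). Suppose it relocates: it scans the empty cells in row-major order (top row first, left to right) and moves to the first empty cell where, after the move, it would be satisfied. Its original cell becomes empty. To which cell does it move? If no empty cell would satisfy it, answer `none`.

Vacating (1,5). Empty cells in order:
  (2,1): 1/1 same-type → satisfied — stop here.

(2,1)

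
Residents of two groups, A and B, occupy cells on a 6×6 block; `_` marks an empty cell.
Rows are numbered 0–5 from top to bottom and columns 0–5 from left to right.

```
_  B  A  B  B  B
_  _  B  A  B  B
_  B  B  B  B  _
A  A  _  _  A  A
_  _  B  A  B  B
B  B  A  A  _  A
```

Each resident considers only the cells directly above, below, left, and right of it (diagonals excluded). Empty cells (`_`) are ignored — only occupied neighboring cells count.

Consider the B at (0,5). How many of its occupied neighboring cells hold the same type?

2

Occupied neighbors of (0,5): (1,5)=B, (0,4)=B.
Same type (B): 2 of 2.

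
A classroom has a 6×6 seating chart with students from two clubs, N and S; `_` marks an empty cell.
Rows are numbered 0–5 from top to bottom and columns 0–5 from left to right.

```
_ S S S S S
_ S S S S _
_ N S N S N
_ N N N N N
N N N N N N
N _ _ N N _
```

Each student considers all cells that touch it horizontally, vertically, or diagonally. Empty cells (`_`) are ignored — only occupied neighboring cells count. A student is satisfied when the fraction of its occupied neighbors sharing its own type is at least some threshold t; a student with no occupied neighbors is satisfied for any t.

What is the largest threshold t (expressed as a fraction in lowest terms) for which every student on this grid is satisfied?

2/7

(0,1)S 3/3
(0,2)S 5/5
(0,3)S 5/5
(0,4)S 4/4
(0,5)S 2/2
(1,1)S 4/5
(1,2)S 6/8
(1,3)S 7/8
(1,4)S 5/7
(2,1)N 2/5
(2,2)S 3/8
(2,3)N 3/8
(2,4)S 2/7
(2,5)N 2/4
(3,1)N 5/6
(3,2)N 7/8
(3,3)N 6/8
(3,4)N 7/8
(3,5)N 4/5
(4,0)N 3/3
(4,1)N 5/5
(4,2)N 6/6
(4,3)N 7/7
(4,4)N 7/7
(4,5)N 4/4
(5,0)N 2/2
(5,3)N 4/4
(5,4)N 4/4
The smallest same-type fraction is 2/7 at (2,4), which reduces to 2/7. Any threshold above that leaves this student unsatisfied.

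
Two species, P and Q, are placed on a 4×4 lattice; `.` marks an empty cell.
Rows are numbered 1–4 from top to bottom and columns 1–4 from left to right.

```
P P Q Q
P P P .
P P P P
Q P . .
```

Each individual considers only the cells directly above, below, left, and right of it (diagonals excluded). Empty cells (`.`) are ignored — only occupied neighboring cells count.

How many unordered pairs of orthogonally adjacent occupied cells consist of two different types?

Scan each occupied cell's neighbors to the right and below so each pair is counted once.
From row 1: 2 unlike of 6 pairs (running 2/6).
From row 2: 0 unlike of 5 pairs (running 2/11).
From row 3: 1 unlike of 5 pairs (running 3/16).
From row 4: 1 unlike of 1 pairs (running 4/17).
Total adjacent occupied pairs: 17; unlike-type pairs: 4.

4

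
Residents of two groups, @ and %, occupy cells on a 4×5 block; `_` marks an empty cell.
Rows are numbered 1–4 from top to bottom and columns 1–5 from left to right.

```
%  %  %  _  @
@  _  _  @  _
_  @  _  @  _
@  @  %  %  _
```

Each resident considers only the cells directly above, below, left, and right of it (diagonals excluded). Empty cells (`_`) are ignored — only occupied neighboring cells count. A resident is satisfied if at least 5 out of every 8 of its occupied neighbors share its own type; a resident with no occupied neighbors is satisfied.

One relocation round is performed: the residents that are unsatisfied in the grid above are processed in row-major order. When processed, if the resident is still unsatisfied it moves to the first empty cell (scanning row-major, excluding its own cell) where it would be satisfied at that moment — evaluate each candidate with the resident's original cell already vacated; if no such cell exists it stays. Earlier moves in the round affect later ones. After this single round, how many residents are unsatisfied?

Initially unsatisfied (in order): (1,1), (2,1), (3,4), (4,3), (4,4).
  (1,1) → (4,5).
  (2,1): now satisfied by earlier moves; stays.
  (3,4) → (1,4).
  (4,3) → (3,5).
  (4,4): now satisfied by earlier moves; stays.
Resulting grid:
_ % % @ @
@ _ _ @ _
_ @ _ _ %
@ @ _ % %
Unsatisfied now: (1,3).

1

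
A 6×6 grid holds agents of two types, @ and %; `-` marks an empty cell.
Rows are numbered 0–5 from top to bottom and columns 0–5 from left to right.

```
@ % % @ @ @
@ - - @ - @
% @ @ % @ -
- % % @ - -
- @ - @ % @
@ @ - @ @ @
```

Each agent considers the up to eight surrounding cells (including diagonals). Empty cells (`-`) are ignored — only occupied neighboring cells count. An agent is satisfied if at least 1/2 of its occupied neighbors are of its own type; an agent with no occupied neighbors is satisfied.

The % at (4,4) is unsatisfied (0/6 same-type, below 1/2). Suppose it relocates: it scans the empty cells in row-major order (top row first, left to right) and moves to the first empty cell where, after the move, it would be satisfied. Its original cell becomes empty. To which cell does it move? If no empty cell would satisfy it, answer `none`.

(3,0)

Vacating (4,4). Empty cells in order:
  (1,1): 3/7 same-type → still unsatisfied.
  (1,2): 3/7 same-type → still unsatisfied.
  (1,4): 1/7 same-type → still unsatisfied.
  (2,5): 0/2 same-type → still unsatisfied.
  (3,0): 2/4 same-type → satisfied — stop here.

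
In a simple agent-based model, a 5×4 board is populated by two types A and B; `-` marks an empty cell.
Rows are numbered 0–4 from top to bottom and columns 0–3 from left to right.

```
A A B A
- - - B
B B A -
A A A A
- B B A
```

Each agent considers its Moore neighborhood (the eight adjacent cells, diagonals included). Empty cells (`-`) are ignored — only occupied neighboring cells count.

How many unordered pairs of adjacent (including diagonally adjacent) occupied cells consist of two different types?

17

Scan each occupied cell's neighbors to the right and below (and the two forward diagonals) so each pair is counted once.
Row 0: A(0,0)–A(0,1)= A(0,1)–B(0,2)≠ B(0,2)–A(0,3)≠ B(0,2)–B(1,3)= A(0,3)–B(1,3)≠  → 3/5 unlike.
Row 1: B(1,3)–A(2,2)≠  → 1/1 unlike.
Row 2: B(2,0)–B(2,1)= B(2,0)–A(3,0)≠ B(2,0)–A(3,1)≠ B(2,1)–A(2,2)≠ B(2,1)–A(3,1)≠ B(2,1)–A(3,2)≠ B(2,1)–A(3,0)≠ A(2,2)–A(3,2)= A(2,2)–A(3,3)= A(2,2)–A(3,1)=  → 6/10 unlike.
Row 3: A(3,0)–A(3,1)= A(3,0)–B(4,1)≠ A(3,1)–A(3,2)= A(3,1)–B(4,1)≠ A(3,1)–B(4,2)≠ A(3,2)–A(3,3)= A(3,2)–B(4,2)≠ A(3,2)–A(4,3)= A(3,2)–B(4,1)≠ A(3,3)–A(4,3)= A(3,3)–B(4,2)≠  → 6/11 unlike.
Row 4: B(4,1)–B(4,2)= B(4,2)–A(4,3)≠  → 1/2 unlike.
Total adjacent occupied pairs: 29; unlike-type pairs: 17.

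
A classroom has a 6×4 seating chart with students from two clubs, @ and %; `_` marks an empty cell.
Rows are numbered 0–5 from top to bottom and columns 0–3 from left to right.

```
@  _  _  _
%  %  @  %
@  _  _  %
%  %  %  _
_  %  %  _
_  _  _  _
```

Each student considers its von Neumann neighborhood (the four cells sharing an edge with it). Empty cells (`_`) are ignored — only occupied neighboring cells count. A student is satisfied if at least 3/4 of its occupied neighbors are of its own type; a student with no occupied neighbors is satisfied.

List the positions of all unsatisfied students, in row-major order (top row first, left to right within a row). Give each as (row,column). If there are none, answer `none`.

(0,0)@ 0/1 ✗
(1,0)% 1/3 ✗
(1,1)% 1/2 ✗
(1,2)@ 0/2 ✗
(1,3)% 1/2 ✗
(2,0)@ 0/2 ✗
(2,3)% 1/1 ✓
(3,0)% 1/2 ✗
(3,1)% 3/3 ✓
(3,2)% 2/2 ✓
(4,1)% 2/2 ✓
(4,2)% 2/2 ✓

(0,0), (1,0), (1,1), (1,2), (1,3), (2,0), (3,0)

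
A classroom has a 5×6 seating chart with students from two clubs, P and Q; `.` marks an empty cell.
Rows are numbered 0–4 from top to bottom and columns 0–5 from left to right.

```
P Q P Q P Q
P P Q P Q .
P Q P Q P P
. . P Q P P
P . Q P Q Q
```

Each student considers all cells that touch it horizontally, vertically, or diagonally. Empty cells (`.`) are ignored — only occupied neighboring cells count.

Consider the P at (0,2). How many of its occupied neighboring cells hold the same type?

2

Occupied neighbors of (0,2): (0,1)=Q, (0,3)=Q, (1,1)=P, (1,2)=Q, (1,3)=P.
Same type (P): 2 of 5.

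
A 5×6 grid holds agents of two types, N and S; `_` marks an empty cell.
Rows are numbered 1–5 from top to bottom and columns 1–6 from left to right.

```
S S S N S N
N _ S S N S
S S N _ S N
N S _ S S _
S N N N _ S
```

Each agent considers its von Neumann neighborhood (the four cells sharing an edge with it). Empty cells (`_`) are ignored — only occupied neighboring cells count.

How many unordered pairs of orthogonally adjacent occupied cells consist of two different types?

Scan each occupied cell's neighbors to the right and below so each pair is counted once.
From row 1: 7 unlike of 10 pairs (running 7/10).
From row 2: 6 unlike of 7 pairs (running 13/17).
From row 3: 3 unlike of 6 pairs (running 16/23).
From row 4: 4 unlike of 5 pairs (running 20/28).
From row 5: 1 unlike of 3 pairs (running 21/31).
Total adjacent occupied pairs: 31; unlike-type pairs: 21.

21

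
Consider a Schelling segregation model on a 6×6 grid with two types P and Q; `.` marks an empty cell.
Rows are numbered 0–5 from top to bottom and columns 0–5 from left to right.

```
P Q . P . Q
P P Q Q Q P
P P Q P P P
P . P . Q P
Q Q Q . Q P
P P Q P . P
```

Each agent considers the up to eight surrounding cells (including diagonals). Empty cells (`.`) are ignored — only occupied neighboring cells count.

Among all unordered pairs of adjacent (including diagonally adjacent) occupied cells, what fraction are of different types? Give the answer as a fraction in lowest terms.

Scan each occupied cell's neighbors to the right and below (and the two forward diagonals) so each pair is counted once.
From row 0: 7 unlike of 11 pairs (running 7/11).
From row 1: 10 unlike of 21 pairs (running 17/32).
From row 2: 6 unlike of 15 pairs (running 23/47).
From row 3: 7 unlike of 9 pairs (running 30/56).
From row 4: 9 unlike of 14 pairs (running 39/70).
From row 5: 2 unlike of 3 pairs (running 41/73).
Total adjacent occupied pairs: 73; unlike-type pairs: 41.
41/73 is already in lowest terms.

41/73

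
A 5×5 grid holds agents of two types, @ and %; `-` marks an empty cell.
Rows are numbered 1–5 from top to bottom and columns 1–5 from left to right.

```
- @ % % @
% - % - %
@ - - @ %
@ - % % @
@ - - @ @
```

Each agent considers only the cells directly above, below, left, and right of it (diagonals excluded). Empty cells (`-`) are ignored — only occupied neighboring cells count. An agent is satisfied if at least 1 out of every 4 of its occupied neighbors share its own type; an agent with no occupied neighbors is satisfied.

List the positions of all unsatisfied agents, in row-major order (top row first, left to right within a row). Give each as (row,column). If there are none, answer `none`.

(1,2), (1,5), (2,1), (3,4)

Row 1: (1,2)@ 0/1 unhappy · (1,3)% 2/3 ok · (1,4)% 1/2 ok · (1,5)@ 0/2 unhappy
Row 2: (2,1)% 0/1 unhappy · (2,3)% 1/1 ok · (2,5)% 1/2 ok
Row 3: (3,1)@ 1/2 ok · (3,4)@ 0/2 unhappy · (3,5)% 1/3 ok
Row 4: (4,1)@ 2/2 ok · (4,3)% 1/1 ok · (4,4)% 1/4 ok · (4,5)@ 1/3 ok
Row 5: (5,1)@ 1/1 ok · (5,4)@ 1/2 ok · (5,5)@ 2/2 ok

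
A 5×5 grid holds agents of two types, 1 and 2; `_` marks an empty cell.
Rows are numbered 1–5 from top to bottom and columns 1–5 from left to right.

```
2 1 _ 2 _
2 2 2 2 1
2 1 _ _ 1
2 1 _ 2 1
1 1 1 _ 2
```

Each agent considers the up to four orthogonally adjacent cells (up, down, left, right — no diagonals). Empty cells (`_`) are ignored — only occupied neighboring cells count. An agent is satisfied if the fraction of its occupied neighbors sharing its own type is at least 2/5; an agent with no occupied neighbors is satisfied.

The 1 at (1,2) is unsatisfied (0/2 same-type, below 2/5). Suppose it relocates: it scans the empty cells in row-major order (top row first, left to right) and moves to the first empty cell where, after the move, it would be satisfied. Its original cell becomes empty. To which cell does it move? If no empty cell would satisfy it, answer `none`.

(1,5)

Vacating (1,2). Empty cells in order:
  (1,3): 0/2 same-type → still unsatisfied.
  (1,5): 1/2 same-type → satisfied — stop here.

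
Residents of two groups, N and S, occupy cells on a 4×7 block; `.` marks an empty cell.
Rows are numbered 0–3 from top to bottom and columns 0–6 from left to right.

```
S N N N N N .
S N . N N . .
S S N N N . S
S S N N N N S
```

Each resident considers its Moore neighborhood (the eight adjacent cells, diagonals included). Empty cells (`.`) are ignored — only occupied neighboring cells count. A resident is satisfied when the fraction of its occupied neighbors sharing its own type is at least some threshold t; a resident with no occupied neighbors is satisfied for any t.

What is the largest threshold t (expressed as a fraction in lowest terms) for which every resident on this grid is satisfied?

1/3

Row 0: (0,0)S 1/3 · (0,1)N 2/4 · (0,2)N 4/4 · (0,3)N 4/4 · (0,4)N 4/4 · (0,5)N 2/2
Row 1: (1,0)S 3/5 · (1,1)N 3/7 · (1,3)N 7/7 · (1,4)N 6/6
Row 2: (2,0)S 4/5 · (2,1)S 4/7 · (2,2)N 5/7 · (2,3)N 7/7 · (2,4)N 6/6 · (2,6)S 1/2
Row 3: (3,0)S 3/3 · (3,1)S 3/5 · (3,2)N 3/5 · (3,3)N 5/5 · (3,4)N 4/4 · (3,5)N 2/4 · (3,6)S 1/2
The smallest same-type fraction is 1/3 at (0,0), which reduces to 1/3. Any threshold above that leaves this resident unsatisfied.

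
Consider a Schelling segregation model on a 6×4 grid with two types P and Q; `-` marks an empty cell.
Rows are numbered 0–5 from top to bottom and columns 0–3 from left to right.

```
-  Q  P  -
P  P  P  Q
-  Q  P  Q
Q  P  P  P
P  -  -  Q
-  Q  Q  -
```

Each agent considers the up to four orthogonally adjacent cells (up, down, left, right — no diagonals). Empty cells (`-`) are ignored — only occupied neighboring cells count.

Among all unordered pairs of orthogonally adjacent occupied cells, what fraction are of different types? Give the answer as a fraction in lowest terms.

Scan each occupied cell's neighbors to the right and below so each pair is counted once.
From row 0: 2 unlike of 3 pairs (running 2/3).
From row 1: 2 unlike of 6 pairs (running 4/9).
From row 2: 4 unlike of 5 pairs (running 8/14).
From row 3: 3 unlike of 5 pairs (running 11/19).
From row 5: 0 unlike of 1 pairs (running 11/20).
Total adjacent occupied pairs: 20; unlike-type pairs: 11.
11/20 is already in lowest terms.

11/20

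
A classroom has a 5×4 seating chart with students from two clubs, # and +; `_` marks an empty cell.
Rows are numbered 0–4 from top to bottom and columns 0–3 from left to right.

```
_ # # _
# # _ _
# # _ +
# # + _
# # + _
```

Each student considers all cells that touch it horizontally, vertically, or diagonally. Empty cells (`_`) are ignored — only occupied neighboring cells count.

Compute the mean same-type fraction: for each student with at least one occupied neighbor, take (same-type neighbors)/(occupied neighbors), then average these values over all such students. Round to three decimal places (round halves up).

0.837

(0,1)# 3/3
(0,2)# 2/2
(1,0)# 4/4
(1,1)# 5/5
(2,0)# 5/5
(2,1)# 5/6
(2,3)+ 1/1
(3,0)# 5/5
(3,1)# 5/7
(3,2)+ 2/5
(4,0)# 3/3
(4,1)# 3/5
(4,2)+ 1/3
Sum over 13 students: 3/3 + 2/2 + 4/4 + 5/5 + 5/5 + 5/6 + 1/1 + 5/5 + 5/7 + 2/5 + 3/3 + 3/5 + 1/3 = 457/42; mean = 457/42 ÷ 13 = 457/546 = 0.836996… → 0.837.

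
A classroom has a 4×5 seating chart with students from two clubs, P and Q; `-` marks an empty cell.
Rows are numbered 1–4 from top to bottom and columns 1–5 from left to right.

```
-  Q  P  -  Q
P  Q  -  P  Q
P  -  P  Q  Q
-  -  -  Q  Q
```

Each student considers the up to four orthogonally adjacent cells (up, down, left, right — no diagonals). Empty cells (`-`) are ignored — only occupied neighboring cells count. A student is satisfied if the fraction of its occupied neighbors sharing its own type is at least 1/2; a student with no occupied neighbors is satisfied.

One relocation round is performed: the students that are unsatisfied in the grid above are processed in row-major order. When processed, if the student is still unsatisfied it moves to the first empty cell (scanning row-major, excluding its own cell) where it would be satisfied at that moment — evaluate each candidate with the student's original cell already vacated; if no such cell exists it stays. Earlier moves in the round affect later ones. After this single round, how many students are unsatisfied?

Initially unsatisfied (in order): (1,3), (2,4), (3,3).
  (1,3) → (1,1).
  (2,4) → (2,3).
  (3,3): now satisfied by earlier moves; stays.
Resulting grid:
P Q - - Q
P Q P - Q
P - P Q Q
- - - Q Q
Unsatisfied now: (2,2).

1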